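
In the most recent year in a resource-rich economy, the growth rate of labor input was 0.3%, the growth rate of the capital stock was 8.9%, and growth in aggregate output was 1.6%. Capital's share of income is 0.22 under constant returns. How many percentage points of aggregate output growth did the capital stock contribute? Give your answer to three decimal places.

Contribution = share × growth = 0.22 × 8.9 = 1.958 pp.

1.958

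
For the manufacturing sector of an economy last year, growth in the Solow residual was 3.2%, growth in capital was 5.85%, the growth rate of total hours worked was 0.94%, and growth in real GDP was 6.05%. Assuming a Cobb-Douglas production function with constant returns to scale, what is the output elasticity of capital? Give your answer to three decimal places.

0.389

gY = gA + α·gK + (1−α)·gL, so gY − gA − gL = α(gK − gL).
6.05 − 3.2 − 0.94 = α × (5.85 − 0.94).
1.91 = 4.91 α, so α = 0.389.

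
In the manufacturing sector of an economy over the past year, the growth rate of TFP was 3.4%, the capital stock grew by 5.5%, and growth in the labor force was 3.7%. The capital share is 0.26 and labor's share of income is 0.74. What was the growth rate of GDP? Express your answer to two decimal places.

7.57%

Labor's share = 1 − 0.26 = 0.74.
The capital stock: 0.26 × 5.5 = 1.43 pp.
The labor force: 0.74 × 3.7 = 2.738 pp.
Output growth = 3.4 + 4.168 = 7.568%.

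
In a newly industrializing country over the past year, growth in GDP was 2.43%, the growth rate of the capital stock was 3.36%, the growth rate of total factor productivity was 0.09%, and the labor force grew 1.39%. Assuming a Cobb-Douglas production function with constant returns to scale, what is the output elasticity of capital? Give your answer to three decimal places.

The output elasticity of capital is 0.482.

gY = gA + α·gK + (1−α)·gL, so gY − gA − gL = α(gK − gL).
2.43 − 0.09 − 1.39 = α × (3.36 − 1.39).
0.95 = 1.97 α, so α = 0.48223.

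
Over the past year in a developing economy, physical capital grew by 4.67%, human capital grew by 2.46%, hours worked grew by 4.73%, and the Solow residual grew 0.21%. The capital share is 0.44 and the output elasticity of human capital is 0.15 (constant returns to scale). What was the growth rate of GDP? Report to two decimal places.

Labor's share = 1 − 0.44 − 0.15 = 0.41.
Physical capital: 0.44 × 4.67 = 2.0548 pp.
Human capital: 0.15 × 2.46 = 0.369 pp.
Hours worked: 0.41 × 4.73 = 1.9393 pp.
Output growth = 0.21 + 4.3631 = 4.5731%.

4.57%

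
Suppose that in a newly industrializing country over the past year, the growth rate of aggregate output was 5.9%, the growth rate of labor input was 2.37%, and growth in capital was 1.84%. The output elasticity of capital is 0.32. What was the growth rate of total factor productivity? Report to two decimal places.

3.70%

Labor's share = 1 − 0.32 = 0.68.
Capital: 0.32 × 1.84 = 0.5888 pp.
Labor input: 0.68 × 2.37 = 1.6116 pp.
TFP growth = 5.9 − 2.2004 = 3.6996%.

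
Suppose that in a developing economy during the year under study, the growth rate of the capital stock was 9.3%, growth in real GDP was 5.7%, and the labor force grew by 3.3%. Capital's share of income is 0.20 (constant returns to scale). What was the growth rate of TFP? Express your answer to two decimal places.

1.20%

Labor's share = 1 − 0.2 = 0.8.
The capital stock: 0.2 × 9.3 = 1.86 pp.
The labor force: 0.8 × 3.3 = 2.64 pp.
TFP growth = 5.7 − 4.5 = 1.2%.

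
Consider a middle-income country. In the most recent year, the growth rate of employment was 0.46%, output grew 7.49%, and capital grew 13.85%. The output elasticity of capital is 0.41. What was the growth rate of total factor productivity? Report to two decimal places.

1.54%

Labor's share = 1 − 0.41 = 0.59.
Capital: 0.41 × 13.85 = 5.6785 pp.
Employment: 0.59 × 0.46 = 0.2714 pp.
TFP growth = 7.49 − 5.9499 = 1.5401%.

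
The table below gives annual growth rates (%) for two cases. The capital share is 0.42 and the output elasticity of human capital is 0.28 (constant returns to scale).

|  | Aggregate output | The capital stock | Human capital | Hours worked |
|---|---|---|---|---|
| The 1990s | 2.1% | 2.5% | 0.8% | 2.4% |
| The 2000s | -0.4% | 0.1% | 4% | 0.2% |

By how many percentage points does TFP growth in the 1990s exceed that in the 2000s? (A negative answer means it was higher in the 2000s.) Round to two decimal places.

1.73 percentage points

Labor's share = 1 − 0.42 − 0.28 = 0.3.
The 1990s: TFP = 2.1 − 1.05 − 0.224 − 0.72 = 0.106%.
The 2000s: TFP = -0.4 − 0.042 − 1.12 − 0.06 = -1.622%.
Difference = 0.106 − (-1.622) = 1.728 pp.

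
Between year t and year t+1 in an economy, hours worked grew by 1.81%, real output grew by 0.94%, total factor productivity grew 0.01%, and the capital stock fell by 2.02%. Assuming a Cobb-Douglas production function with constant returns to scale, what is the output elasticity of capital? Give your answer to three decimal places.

0.230

gY = gA + α·gK + (1−α)·gL, so gY − gA − gL = α(gK − gL).
0.94 − 0.01 − 1.81 = α × (-2.02 − 1.81).
-0.88 = -3.83 α, so α = 0.22977.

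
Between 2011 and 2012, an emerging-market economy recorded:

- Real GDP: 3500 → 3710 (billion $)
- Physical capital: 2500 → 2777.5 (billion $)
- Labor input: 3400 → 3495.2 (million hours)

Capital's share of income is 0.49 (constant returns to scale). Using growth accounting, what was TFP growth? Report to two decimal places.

-0.87%

Real GDP growth = (3710 − 3500) / 3500 = 6%.
Physical capital growth = (2777.5 − 2500) / 2500 = 11.1%.
Labor input growth = (3495.2 − 3400) / 3400 = 2.8%.
Labor's share = 1 − 0.49 = 0.51.
Physical capital: 0.49 × 11.1 = 5.439 pp.
Labor input: 0.51 × 2.8 = 1.428 pp.
TFP growth = 6 − 6.867 = -0.867%.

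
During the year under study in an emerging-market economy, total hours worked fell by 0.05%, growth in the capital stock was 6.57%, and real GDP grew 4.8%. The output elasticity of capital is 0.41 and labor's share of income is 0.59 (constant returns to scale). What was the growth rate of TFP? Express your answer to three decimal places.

2.136%

Labor's share = 1 − 0.41 = 0.59.
The capital stock: 0.41 × 6.57 = 2.6937 pp.
Total hours worked: 0.59 × (-0.05) = -0.0295 pp.
TFP growth = 4.8 − 2.6642 = 2.1358%.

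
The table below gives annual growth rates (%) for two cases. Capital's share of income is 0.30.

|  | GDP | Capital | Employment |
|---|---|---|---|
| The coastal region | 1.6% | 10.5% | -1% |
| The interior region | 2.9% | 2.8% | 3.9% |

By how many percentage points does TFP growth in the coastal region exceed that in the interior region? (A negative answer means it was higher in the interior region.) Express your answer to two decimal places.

Labor's share = 1 − 0.3 = 0.7.
The coastal region: TFP = 1.6 − 3.15 + 0.7 = -0.85%.
The interior region: TFP = 2.9 − 0.84 − 2.73 = -0.67%.
Difference = -0.85 − (-0.67) = -0.18 pp.

-0.18 percentage points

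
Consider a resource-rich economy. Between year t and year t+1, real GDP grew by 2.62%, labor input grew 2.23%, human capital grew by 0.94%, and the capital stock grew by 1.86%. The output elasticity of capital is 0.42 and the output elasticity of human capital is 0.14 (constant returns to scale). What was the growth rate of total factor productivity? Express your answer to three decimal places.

Labor's share = 1 − 0.42 − 0.14 = 0.44.
The capital stock: 0.42 × 1.86 = 0.7812 pp.
Human capital: 0.14 × 0.94 = 0.1316 pp.
Labor input: 0.44 × 2.23 = 0.9812 pp.
TFP growth = 2.62 − 1.894 = 0.726%.

Total factor productivity growth was 0.726%.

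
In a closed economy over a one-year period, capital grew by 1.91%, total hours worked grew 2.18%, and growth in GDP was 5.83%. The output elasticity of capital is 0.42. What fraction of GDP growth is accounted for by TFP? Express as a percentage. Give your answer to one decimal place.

Labor's share = 1 − 0.42 = 0.58.
Capital: 0.42 × 1.91 = 0.8022 pp.
Total hours worked: 0.58 × 2.18 = 1.2644 pp.
TFP growth = 5.83 − 2.0666 = 3.7634%.
TFP share of growth = 3.7634 / 5.83 × 100 = 64.552%.

TFP accounted for 64.6% of growth.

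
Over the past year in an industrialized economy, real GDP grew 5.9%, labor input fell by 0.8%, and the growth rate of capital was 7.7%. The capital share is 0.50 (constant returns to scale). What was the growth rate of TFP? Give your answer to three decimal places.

Labor's share = 1 − 0.5 = 0.5.
Capital: 0.5 × 7.7 = 3.85 pp.
Labor input: 0.5 × (-0.8) = -0.4 pp.
TFP growth = 5.9 − 3.45 = 2.45%.

2.450%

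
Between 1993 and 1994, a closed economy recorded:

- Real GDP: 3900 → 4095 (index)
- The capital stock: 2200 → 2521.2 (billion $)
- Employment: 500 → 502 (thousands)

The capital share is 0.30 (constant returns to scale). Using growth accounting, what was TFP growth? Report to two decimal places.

TFP grew 0.34%.

Real GDP growth = (4095 − 3900) / 3900 = 5%.
The capital stock growth = (2521.2 − 2200) / 2200 = 14.6%.
Employment growth = (502 − 500) / 500 = 0.4%.
Labor's share = 1 − 0.3 = 0.7.
The capital stock: 0.3 × 14.6 = 4.38 pp.
Employment: 0.7 × 0.4 = 0.28 pp.
TFP growth = 5 − 4.66 = 0.34%.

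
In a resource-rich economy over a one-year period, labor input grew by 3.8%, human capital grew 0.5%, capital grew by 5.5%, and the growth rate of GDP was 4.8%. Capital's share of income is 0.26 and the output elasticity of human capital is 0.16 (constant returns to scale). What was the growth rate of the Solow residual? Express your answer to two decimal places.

Labor's share = 1 − 0.26 − 0.16 = 0.58.
Capital: 0.26 × 5.5 = 1.43 pp.
Human capital: 0.16 × 0.5 = 0.08 pp.
Labor input: 0.58 × 3.8 = 2.204 pp.
TFP growth = 4.8 − 3.714 = 1.086%.

1.09%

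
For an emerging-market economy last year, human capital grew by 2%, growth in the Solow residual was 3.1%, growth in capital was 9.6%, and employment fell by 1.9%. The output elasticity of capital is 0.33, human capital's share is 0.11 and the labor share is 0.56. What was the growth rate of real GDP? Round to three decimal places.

Real GDP growth was 5.424%.

Labor's share = 1 − 0.33 − 0.11 = 0.56.
Capital: 0.33 × 9.6 = 3.168 pp.
Human capital: 0.11 × 2 = 0.22 pp.
Employment: 0.56 × (-1.9) = -1.064 pp.
Output growth = 3.1 + 2.324 = 5.424%.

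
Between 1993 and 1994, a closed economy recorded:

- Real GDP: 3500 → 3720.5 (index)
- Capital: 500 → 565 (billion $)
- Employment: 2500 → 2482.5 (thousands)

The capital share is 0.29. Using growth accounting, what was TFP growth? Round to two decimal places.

Real GDP growth = (3720.5 − 3500) / 3500 = 6.3%.
Capital growth = (565 − 500) / 500 = 13%.
Employment growth = (2482.5 − 2500) / 2500 = -0.7%.
Labor's share = 1 − 0.29 = 0.71.
Capital: 0.29 × 13 = 3.77 pp.
Employment: 0.71 × (-0.7) = -0.497 pp.
TFP growth = 6.3 − 3.273 = 3.027%.

3.03%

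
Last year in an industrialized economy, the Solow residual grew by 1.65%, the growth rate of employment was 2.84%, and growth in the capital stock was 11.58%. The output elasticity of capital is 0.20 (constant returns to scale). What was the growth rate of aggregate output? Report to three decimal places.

Labor's share = 1 − 0.2 = 0.8.
The capital stock: 0.2 × 11.58 = 2.316 pp.
Employment: 0.8 × 2.84 = 2.272 pp.
Output growth = 1.65 + 4.588 = 6.238%.

6.238%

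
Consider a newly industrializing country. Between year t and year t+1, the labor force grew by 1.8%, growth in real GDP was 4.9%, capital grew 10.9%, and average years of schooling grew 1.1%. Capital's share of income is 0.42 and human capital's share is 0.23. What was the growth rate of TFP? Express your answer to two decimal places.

Labor's share = 1 − 0.42 − 0.23 = 0.35.
Capital: 0.42 × 10.9 = 4.578 pp.
Average years of schooling: 0.23 × 1.1 = 0.253 pp.
The labor force: 0.35 × 1.8 = 0.63 pp.
TFP growth = 4.9 − 5.461 = -0.561%.

-0.56%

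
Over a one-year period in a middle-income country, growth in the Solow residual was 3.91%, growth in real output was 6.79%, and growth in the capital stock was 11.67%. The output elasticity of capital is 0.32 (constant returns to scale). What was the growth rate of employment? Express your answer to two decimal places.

-1.26%

Labor's share = 1 − 0.32 = 0.68.
gY = gA + 0.32×11.67 + 0.68×g.
0.68×g = 6.79 − 3.91 − 3.7344 = -0.8544.
g = -0.8544 / 0.68 = -1.2565%.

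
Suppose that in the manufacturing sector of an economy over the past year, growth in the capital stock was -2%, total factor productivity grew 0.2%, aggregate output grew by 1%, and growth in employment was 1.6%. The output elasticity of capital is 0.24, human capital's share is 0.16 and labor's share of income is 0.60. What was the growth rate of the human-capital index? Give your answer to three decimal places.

The human-capital index growth was 2.000%.

Labor's share = 1 − 0.24 − 0.16 = 0.6.
gY = gA + 0.24×(-2) + 0.6×1.6 + 0.16×g.
0.16×g = 1 − 0.2 − 0.48 = 0.32.
g = 0.32 / 0.16 = 2%.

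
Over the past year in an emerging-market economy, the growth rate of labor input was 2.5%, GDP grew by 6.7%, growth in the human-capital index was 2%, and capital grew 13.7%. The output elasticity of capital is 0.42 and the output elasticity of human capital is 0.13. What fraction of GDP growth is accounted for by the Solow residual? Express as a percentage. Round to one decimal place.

-6.6%

Labor's share = 1 − 0.42 − 0.13 = 0.45.
Capital: 0.42 × 13.7 = 5.754 pp.
The human-capital index: 0.13 × 2 = 0.26 pp.
Labor input: 0.45 × 2.5 = 1.125 pp.
TFP growth = 6.7 − 7.139 = -0.439%.
TFP share of growth = -0.439 / 6.7 × 100 = -6.552%.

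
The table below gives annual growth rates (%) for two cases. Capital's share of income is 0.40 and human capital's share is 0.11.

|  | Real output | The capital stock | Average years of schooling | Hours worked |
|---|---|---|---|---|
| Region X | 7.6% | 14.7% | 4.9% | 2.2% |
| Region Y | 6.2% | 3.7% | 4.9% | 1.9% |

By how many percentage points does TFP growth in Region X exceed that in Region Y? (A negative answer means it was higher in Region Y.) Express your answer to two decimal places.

-3.15 percentage points

Labor's share = 1 − 0.4 − 0.11 = 0.49.
Region X: TFP = 7.6 − 5.88 − 0.539 − 1.078 = 0.103%.
Region Y: TFP = 6.2 − 1.48 − 0.539 − 0.931 = 3.25%.
Difference = 0.103 − (3.25) = -3.147 pp.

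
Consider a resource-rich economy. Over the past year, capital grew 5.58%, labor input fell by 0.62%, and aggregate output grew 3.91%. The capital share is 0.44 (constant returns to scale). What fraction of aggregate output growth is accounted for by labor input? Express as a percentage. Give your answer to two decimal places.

Labor input accounted for -8.88% of growth.

Labor's share = 1 − 0.44 = 0.56.
Labor input contributed 0.56 × (-0.62) = -0.3472 pp.
Share of growth = -0.3472 / 3.91 × 100 = -8.8798%.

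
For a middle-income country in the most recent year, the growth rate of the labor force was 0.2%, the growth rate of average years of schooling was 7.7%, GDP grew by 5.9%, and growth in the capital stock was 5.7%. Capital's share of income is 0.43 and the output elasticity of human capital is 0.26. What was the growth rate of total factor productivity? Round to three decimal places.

Labor's share = 1 − 0.43 − 0.26 = 0.31.
The capital stock: 0.43 × 5.7 = 2.451 pp.
Average years of schooling: 0.26 × 7.7 = 2.002 pp.
The labor force: 0.31 × 0.2 = 0.062 pp.
TFP growth = 5.9 − 4.515 = 1.385%.

Total factor productivity growth was 1.385%.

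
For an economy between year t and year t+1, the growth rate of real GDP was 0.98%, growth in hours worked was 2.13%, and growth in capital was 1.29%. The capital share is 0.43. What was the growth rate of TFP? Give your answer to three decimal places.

Labor's share = 1 − 0.43 = 0.57.
Capital: 0.43 × 1.29 = 0.5547 pp.
Hours worked: 0.57 × 2.13 = 1.2141 pp.
TFP growth = 0.98 − 1.7688 = -0.7888%.

-0.789%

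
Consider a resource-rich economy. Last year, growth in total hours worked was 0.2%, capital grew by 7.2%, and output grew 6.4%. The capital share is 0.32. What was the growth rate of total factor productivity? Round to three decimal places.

3.960%

Labor's share = 1 − 0.32 = 0.68.
Capital: 0.32 × 7.2 = 2.304 pp.
Total hours worked: 0.68 × 0.2 = 0.136 pp.
TFP growth = 6.4 − 2.44 = 3.96%.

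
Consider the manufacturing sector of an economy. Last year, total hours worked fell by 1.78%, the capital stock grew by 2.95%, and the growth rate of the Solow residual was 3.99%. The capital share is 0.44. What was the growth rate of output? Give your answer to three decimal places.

4.291%

Labor's share = 1 − 0.44 = 0.56.
The capital stock: 0.44 × 2.95 = 1.298 pp.
Total hours worked: 0.56 × (-1.78) = -0.9968 pp.
Output growth = 3.99 + 0.3012 = 4.2912%.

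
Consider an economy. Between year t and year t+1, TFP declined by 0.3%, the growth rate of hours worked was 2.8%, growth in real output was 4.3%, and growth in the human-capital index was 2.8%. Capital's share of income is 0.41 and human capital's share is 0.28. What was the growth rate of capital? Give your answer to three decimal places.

Capital grew 7.190%.

Labor's share = 1 − 0.41 − 0.28 = 0.31.
gY = gA + 0.28×2.8 + 0.31×2.8 + 0.41×g.
0.41×g = 4.3 + 0.3 − 1.652 = 2.948.
g = 2.948 / 0.41 = 7.19024%.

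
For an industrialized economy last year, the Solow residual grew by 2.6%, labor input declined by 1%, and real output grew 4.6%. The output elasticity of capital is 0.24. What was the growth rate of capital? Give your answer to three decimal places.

11.500%

Labor's share = 1 − 0.24 = 0.76.
gY = gA + 0.76×(-1) + 0.24×g.
0.24×g = 4.6 − 2.6 + 0.76 = 2.76.
g = 2.76 / 0.24 = 11.5%.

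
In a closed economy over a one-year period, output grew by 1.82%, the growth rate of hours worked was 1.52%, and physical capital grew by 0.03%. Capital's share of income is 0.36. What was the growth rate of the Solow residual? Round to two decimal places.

0.84%

Labor's share = 1 − 0.36 = 0.64.
Physical capital: 0.36 × 0.03 = 0.0108 pp.
Hours worked: 0.64 × 1.52 = 0.9728 pp.
TFP growth = 1.82 − 0.9836 = 0.8364%.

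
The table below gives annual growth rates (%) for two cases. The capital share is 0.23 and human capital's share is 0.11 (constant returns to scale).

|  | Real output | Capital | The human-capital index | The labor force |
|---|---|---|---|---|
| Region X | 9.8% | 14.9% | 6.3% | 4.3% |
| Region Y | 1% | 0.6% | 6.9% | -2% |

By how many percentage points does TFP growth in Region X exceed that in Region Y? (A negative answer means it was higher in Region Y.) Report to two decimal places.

Labor's share = 1 − 0.23 − 0.11 = 0.66.
Region X: TFP = 9.8 − 3.427 − 0.693 − 2.838 = 2.842%.
Region Y: TFP = 1 − 0.138 − 0.759 + 1.32 = 1.423%.
Difference = 2.842 − (1.423) = 1.419 pp.

1.42 percentage points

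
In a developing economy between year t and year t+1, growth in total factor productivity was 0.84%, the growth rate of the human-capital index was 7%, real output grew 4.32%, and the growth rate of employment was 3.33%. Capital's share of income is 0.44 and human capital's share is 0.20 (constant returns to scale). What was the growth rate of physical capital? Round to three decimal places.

2.003%

Labor's share = 1 − 0.44 − 0.2 = 0.36.
gY = gA + 0.2×7 + 0.36×3.33 + 0.44×g.
0.44×g = 4.32 − 0.84 − 2.5988 = 0.8812.
g = 0.8812 / 0.44 = 2.00273%.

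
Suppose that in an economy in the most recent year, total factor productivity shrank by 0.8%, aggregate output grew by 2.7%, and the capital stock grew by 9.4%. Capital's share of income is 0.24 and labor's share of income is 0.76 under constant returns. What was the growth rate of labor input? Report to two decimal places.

Labor's share = 1 − 0.24 = 0.76.
gY = gA + 0.24×9.4 + 0.76×g.
0.76×g = 2.7 + 0.8 − 2.256 = 1.244.
g = 1.244 / 0.76 = 1.6368%.

1.64%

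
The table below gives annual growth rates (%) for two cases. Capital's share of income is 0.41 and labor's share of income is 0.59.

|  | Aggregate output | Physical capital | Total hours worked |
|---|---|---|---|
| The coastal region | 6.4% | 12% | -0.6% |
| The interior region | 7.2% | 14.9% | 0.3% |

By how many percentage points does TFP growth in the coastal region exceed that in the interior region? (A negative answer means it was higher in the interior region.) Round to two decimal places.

Labor's share = 1 − 0.41 = 0.59.
The coastal region: TFP = 6.4 − 4.92 + 0.354 = 1.834%.
The interior region: TFP = 7.2 − 6.109 − 0.177 = 0.914%.
Difference = 1.834 − (0.914) = 0.92 pp.

0.92 percentage points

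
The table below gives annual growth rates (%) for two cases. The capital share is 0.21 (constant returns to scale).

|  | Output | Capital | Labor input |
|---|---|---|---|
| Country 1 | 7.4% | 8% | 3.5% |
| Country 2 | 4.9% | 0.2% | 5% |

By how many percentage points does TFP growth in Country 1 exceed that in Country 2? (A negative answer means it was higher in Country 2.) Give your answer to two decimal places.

2.05 percentage points

Labor's share = 1 − 0.21 = 0.79.
Country 1: TFP = 7.4 − 1.68 − 2.765 = 2.955%.
Country 2: TFP = 4.9 − 0.042 − 3.95 = 0.908%.
Difference = 2.955 − (0.908) = 2.047 pp.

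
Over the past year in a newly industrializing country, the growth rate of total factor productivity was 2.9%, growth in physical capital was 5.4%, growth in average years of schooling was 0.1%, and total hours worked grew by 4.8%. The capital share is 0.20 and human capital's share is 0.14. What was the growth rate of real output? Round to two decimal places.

7.16%

Labor's share = 1 − 0.2 − 0.14 = 0.66.
Physical capital: 0.2 × 5.4 = 1.08 pp.
Average years of schooling: 0.14 × 0.1 = 0.014 pp.
Total hours worked: 0.66 × 4.8 = 3.168 pp.
Output growth = 2.9 + 4.262 = 7.162%.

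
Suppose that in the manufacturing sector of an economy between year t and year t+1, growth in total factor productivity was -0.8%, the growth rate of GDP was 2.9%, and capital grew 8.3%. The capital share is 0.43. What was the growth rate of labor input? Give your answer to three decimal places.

0.230%

Labor's share = 1 − 0.43 = 0.57.
gY = gA + 0.43×8.3 + 0.57×g.
0.57×g = 2.9 + 0.8 − 3.569 = 0.131.
g = 0.131 / 0.57 = 0.22982%.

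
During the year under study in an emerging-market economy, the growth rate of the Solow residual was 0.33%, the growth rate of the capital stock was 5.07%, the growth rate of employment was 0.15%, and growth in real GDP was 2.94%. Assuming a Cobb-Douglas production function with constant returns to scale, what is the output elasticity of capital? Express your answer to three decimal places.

gY = gA + α·gK + (1−α)·gL, so gY − gA − gL = α(gK − gL).
2.94 − 0.33 − 0.15 = α × (5.07 − 0.15).
2.46 = 4.92 α, so α = 0.5.

α = 0.500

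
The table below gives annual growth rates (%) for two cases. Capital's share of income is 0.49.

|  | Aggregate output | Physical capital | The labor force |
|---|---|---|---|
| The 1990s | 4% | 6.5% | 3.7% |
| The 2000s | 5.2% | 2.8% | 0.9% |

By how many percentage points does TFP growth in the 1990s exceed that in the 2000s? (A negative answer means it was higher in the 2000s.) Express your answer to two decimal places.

Labor's share = 1 − 0.49 = 0.51.
The 1990s: TFP = 4 − 3.185 − 1.887 = -1.072%.
The 2000s: TFP = 5.2 − 1.372 − 0.459 = 3.369%.
Difference = -1.072 − (3.369) = -4.441 pp.

-4.44 percentage points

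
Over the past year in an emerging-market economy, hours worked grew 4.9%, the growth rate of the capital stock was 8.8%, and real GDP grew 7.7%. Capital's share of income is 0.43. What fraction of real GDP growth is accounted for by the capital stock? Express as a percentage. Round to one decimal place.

49.1%

The capital stock contributed 0.43 × 8.8 = 3.784 pp.
Share of growth = 3.784 / 7.7 × 100 = 49.143%.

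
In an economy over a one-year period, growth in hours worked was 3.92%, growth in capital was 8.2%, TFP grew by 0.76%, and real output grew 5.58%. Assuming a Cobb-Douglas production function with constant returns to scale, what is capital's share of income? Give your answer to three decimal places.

gY = gA + α·gK + (1−α)·gL, so gY − gA − gL = α(gK − gL).
5.58 − 0.76 − 3.92 = α × (8.2 − 3.92).
0.9 = 4.28 α, so α = 0.21028.

0.210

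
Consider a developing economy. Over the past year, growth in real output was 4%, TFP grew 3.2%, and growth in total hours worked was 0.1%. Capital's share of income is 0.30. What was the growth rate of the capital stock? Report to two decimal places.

Labor's share = 1 − 0.3 = 0.7.
gY = gA + 0.7×0.1 + 0.3×g.
0.3×g = 4 − 3.2 − 0.07 = 0.73.
g = 0.73 / 0.3 = 2.4333%.

The capital stock grew 2.43%.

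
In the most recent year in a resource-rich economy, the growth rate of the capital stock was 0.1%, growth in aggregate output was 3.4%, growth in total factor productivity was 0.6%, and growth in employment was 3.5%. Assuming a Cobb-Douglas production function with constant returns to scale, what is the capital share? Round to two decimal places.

α = 0.21

gY = gA + α·gK + (1−α)·gL, so gY − gA − gL = α(gK − gL).
3.4 − 0.6 − 3.5 = α × (0.1 − 3.5).
-0.7 = -3.4 α, so α = 0.2059.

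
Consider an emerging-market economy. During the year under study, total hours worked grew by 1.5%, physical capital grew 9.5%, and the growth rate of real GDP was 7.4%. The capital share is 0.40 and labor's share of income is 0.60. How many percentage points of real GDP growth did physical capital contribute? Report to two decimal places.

3.80 percentage points

Contribution = share × growth = 0.4 × 9.5 = 3.8 pp.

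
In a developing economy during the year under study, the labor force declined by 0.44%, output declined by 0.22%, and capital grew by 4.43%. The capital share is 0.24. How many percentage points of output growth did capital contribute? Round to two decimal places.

Contribution = share × growth = 0.24 × 4.43 = 1.0632 pp.

1.06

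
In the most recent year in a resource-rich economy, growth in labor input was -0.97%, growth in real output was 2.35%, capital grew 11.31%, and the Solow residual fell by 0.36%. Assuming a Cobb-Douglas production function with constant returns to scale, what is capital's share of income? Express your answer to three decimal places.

gY = gA + α·gK + (1−α)·gL, so gY − gA − gL = α(gK − gL).
2.35 + 0.36 + 0.97 = α × (11.31 − (-0.97)).
3.68 = 12.28 α, so α = 0.29967.

Capital's share of income is 0.300.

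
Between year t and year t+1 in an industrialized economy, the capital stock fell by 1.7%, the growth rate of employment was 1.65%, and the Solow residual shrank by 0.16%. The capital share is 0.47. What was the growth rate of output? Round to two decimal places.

Labor's share = 1 − 0.47 = 0.53.
The capital stock: 0.47 × (-1.7) = -0.799 pp.
Employment: 0.53 × 1.65 = 0.8745 pp.
Output growth = -0.16 + 0.0755 = -0.0845%.

-0.08%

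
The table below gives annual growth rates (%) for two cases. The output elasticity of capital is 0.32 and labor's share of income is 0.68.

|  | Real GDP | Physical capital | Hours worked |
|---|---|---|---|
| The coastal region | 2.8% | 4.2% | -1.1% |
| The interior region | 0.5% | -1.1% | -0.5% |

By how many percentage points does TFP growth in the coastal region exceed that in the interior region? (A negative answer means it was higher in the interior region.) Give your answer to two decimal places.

Labor's share = 1 − 0.32 = 0.68.
The coastal region: TFP = 2.8 − 1.344 + 0.748 = 2.204%.
The interior region: TFP = 0.5 + 0.352 + 0.34 = 1.192%.
Difference = 2.204 − (1.192) = 1.012 pp.

1.01 percentage points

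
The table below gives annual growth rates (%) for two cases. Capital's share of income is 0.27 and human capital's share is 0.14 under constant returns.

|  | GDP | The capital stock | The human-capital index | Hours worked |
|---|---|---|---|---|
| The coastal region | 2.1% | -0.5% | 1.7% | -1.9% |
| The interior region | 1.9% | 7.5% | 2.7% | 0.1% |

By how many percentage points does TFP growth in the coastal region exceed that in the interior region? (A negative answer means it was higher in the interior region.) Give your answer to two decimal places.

Labor's share = 1 − 0.27 − 0.14 = 0.59.
The coastal region: TFP = 2.1 + 0.135 − 0.238 + 1.121 = 3.118%.
The interior region: TFP = 1.9 − 2.025 − 0.378 − 0.059 = -0.562%.
Difference = 3.118 − (-0.562) = 3.68 pp.

3.68 percentage points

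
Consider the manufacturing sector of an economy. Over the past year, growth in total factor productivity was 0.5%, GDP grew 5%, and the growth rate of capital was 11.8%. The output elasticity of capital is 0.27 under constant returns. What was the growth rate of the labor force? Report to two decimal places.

Labor's share = 1 − 0.27 = 0.73.
gY = gA + 0.27×11.8 + 0.73×g.
0.73×g = 5 − 0.5 − 3.186 = 1.314.
g = 1.314 / 0.73 = 1.8%.

1.80%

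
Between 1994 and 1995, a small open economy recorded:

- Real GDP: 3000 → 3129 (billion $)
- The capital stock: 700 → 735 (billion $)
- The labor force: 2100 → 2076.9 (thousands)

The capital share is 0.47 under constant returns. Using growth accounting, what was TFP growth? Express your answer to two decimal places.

Real GDP growth = (3129 − 3000) / 3000 = 4.3%.
The capital stock growth = (735 − 700) / 700 = 5%.
The labor force growth = (2076.9 − 2100) / 2100 = -1.1%.
Labor's share = 1 − 0.47 = 0.53.
The capital stock: 0.47 × 5 = 2.35 pp.
The labor force: 0.53 × (-1.1) = -0.583 pp.
TFP growth = 4.3 − 1.767 = 2.533%.

2.53%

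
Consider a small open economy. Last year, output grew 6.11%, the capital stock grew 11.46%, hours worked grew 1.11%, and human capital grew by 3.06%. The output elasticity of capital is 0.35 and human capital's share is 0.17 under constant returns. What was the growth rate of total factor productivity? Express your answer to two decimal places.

Labor's share = 1 − 0.35 − 0.17 = 0.48.
The capital stock: 0.35 × 11.46 = 4.011 pp.
Human capital: 0.17 × 3.06 = 0.5202 pp.
Hours worked: 0.48 × 1.11 = 0.5328 pp.
TFP growth = 6.11 − 5.064 = 1.046%.

Total factor productivity growth was 1.05%.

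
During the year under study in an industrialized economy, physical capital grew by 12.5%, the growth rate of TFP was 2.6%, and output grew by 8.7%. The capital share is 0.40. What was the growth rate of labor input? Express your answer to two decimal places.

Labor input growth was 1.83%.

Labor's share = 1 − 0.4 = 0.6.
gY = gA + 0.4×12.5 + 0.6×g.
0.6×g = 8.7 − 2.6 − 5 = 1.1.
g = 1.1 / 0.6 = 1.8333%.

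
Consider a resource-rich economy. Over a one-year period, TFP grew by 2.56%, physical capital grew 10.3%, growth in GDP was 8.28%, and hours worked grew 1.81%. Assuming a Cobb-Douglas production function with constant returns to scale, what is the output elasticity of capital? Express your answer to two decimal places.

gY = gA + α·gK + (1−α)·gL, so gY − gA − gL = α(gK − gL).
8.28 − 2.56 − 1.81 = α × (10.3 − 1.81).
3.91 = 8.49 α, so α = 0.4605.

The output elasticity of capital is 0.46.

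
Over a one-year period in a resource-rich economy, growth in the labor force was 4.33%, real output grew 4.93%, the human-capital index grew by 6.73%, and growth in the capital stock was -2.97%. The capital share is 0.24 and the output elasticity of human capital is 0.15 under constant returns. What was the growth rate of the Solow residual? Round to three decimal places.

1.992%

Labor's share = 1 − 0.24 − 0.15 = 0.61.
The capital stock: 0.24 × (-2.97) = -0.7128 pp.
The human-capital index: 0.15 × 6.73 = 1.0095 pp.
The labor force: 0.61 × 4.33 = 2.6413 pp.
TFP growth = 4.93 − 2.938 = 1.992%.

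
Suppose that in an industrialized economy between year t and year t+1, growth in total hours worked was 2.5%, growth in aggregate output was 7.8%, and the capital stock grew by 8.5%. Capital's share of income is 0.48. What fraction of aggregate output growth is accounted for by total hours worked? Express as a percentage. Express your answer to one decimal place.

Labor's share = 1 − 0.48 = 0.52.
Total hours worked contributed 0.52 × 2.5 = 1.3 pp.
Share of growth = 1.3 / 7.8 × 100 = 16.667%.

16.7%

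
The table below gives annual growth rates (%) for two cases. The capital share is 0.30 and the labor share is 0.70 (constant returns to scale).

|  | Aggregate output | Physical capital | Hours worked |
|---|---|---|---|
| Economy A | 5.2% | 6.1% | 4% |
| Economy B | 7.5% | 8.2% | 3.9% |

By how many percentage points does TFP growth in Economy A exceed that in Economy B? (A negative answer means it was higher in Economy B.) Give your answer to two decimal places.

-1.74 percentage points

Labor's share = 1 − 0.3 = 0.7.
Economy A: TFP = 5.2 − 1.83 − 2.8 = 0.57%.
Economy B: TFP = 7.5 − 2.46 − 2.73 = 2.31%.
Difference = 0.57 − (2.31) = -1.74 pp.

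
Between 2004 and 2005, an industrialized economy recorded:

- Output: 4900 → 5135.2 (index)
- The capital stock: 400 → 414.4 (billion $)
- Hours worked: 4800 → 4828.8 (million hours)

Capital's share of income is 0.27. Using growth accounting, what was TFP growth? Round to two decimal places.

Output growth = (5135.2 − 4900) / 4900 = 4.8%.
The capital stock growth = (414.4 − 400) / 400 = 3.6%.
Hours worked growth = (4828.8 − 4800) / 4800 = 0.6%.
Labor's share = 1 − 0.27 = 0.73.
The capital stock: 0.27 × 3.6 = 0.972 pp.
Hours worked: 0.73 × 0.6 = 0.438 pp.
TFP growth = 4.8 − 1.41 = 3.39%.

3.39%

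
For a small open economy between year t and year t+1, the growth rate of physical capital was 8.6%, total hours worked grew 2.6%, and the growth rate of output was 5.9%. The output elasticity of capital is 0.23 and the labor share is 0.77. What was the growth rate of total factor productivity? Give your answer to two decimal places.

Total factor productivity grew 1.92%.

Labor's share = 1 − 0.23 = 0.77.
Physical capital: 0.23 × 8.6 = 1.978 pp.
Total hours worked: 0.77 × 2.6 = 2.002 pp.
TFP growth = 5.9 − 3.98 = 1.92%.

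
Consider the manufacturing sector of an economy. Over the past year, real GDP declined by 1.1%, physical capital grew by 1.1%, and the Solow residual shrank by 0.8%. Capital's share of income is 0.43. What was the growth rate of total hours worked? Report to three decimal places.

-1.356%

Labor's share = 1 − 0.43 = 0.57.
gY = gA + 0.43×1.1 + 0.57×g.
0.57×g = -1.1 + 0.8 − 0.473 = -0.773.
g = -0.773 / 0.57 = -1.35614%.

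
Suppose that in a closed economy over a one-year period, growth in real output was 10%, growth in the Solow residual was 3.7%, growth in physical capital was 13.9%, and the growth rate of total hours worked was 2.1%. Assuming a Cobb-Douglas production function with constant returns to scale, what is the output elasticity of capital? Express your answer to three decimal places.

gY = gA + α·gK + (1−α)·gL, so gY − gA − gL = α(gK − gL).
10 − 3.7 − 2.1 = α × (13.9 − 2.1).
4.2 = 11.8 α, so α = 0.35593.

The output elasticity of capital is 0.356.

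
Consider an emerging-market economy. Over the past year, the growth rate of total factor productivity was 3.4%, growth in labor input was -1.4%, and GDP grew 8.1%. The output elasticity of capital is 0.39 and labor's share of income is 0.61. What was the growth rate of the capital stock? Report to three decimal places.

The capital stock growth was 14.241%.

Labor's share = 1 − 0.39 = 0.61.
gY = gA + 0.61×(-1.4) + 0.39×g.
0.39×g = 8.1 − 3.4 + 0.854 = 5.554.
g = 5.554 / 0.39 = 14.24103%.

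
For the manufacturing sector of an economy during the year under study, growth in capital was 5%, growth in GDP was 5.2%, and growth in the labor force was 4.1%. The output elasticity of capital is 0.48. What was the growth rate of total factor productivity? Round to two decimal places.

Labor's share = 1 − 0.48 = 0.52.
Capital: 0.48 × 5 = 2.4 pp.
The labor force: 0.52 × 4.1 = 2.132 pp.
TFP growth = 5.2 − 4.532 = 0.668%.

0.67%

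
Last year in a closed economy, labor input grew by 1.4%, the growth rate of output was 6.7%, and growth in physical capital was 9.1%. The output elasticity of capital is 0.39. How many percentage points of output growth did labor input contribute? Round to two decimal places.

0.85 pp

Labor's share = 1 − 0.39 = 0.61.
Contribution = share × growth = 0.61 × 1.4 = 0.854 pp.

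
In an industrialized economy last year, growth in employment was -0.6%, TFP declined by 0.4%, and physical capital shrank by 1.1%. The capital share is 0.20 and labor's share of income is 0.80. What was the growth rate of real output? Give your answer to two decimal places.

-1.10%

Labor's share = 1 − 0.2 = 0.8.
Physical capital: 0.2 × (-1.1) = -0.22 pp.
Employment: 0.8 × (-0.6) = -0.48 pp.
Output growth = -0.4 + (-0.7) = -1.1%.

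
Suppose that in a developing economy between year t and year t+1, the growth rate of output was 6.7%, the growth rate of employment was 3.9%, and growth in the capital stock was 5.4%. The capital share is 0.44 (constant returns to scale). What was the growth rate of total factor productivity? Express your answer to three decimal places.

Labor's share = 1 − 0.44 = 0.56.
The capital stock: 0.44 × 5.4 = 2.376 pp.
Employment: 0.56 × 3.9 = 2.184 pp.
TFP growth = 6.7 − 4.56 = 2.14%.

Total factor productivity growth was 2.140%.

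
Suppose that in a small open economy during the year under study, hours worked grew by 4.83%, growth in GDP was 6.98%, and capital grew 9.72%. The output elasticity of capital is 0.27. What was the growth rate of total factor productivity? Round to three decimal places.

Labor's share = 1 − 0.27 = 0.73.
Capital: 0.27 × 9.72 = 2.6244 pp.
Hours worked: 0.73 × 4.83 = 3.5259 pp.
TFP growth = 6.98 − 6.1503 = 0.8297%.

Total factor productivity growth was 0.830%.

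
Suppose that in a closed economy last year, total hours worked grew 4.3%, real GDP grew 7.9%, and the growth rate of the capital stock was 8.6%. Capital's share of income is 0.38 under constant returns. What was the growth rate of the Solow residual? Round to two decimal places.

Labor's share = 1 − 0.38 = 0.62.
The capital stock: 0.38 × 8.6 = 3.268 pp.
Total hours worked: 0.62 × 4.3 = 2.666 pp.
TFP growth = 7.9 − 5.934 = 1.966%.

1.97%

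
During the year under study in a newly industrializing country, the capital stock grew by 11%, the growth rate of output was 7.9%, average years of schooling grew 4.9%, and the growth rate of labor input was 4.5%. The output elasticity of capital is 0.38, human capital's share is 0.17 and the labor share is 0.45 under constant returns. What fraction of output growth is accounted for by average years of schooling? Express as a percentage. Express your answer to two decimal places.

Average years of schooling accounted for 10.54% of growth.

Average years of schooling contributed 0.17 × 4.9 = 0.833 pp.
Share of growth = 0.833 / 7.9 × 100 = 10.5443%.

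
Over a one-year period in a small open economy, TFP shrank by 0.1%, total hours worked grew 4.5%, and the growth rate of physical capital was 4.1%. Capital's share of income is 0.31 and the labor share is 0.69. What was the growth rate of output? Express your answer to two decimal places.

Labor's share = 1 − 0.31 = 0.69.
Physical capital: 0.31 × 4.1 = 1.271 pp.
Total hours worked: 0.69 × 4.5 = 3.105 pp.
Output growth = -0.1 + 4.376 = 4.276%.

Output grew 4.28%.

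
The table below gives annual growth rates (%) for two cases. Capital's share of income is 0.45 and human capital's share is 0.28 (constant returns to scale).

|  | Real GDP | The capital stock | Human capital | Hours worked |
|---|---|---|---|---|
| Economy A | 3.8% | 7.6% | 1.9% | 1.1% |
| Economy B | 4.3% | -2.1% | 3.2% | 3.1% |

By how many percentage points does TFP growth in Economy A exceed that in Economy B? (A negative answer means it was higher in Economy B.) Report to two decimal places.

Labor's share = 1 − 0.45 − 0.28 = 0.27.
Economy A: TFP = 3.8 − 3.42 − 0.532 − 0.297 = -0.449%.
Economy B: TFP = 4.3 + 0.945 − 0.896 − 0.837 = 3.512%.
Difference = -0.449 − (3.512) = -3.961 pp.

-3.96 percentage points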